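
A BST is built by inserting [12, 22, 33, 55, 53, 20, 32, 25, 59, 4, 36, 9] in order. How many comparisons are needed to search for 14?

Search path for 14: 12 -> 22 -> 20
Found: False
Comparisons: 3


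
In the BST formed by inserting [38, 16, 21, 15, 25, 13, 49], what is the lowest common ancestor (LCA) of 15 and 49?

Tree insertion order: [38, 16, 21, 15, 25, 13, 49]
Tree (level-order array): [38, 16, 49, 15, 21, None, None, 13, None, None, 25]
In a BST, the LCA of p=15, q=49 is the first node v on the
root-to-leaf path with p <= v <= q (go left if both < v, right if both > v).
Walk from root:
  at 38: 15 <= 38 <= 49, this is the LCA
LCA = 38


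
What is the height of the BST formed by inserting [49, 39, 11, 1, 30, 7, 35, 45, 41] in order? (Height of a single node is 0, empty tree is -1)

Insertion order: [49, 39, 11, 1, 30, 7, 35, 45, 41]
Tree (level-order array): [49, 39, None, 11, 45, 1, 30, 41, None, None, 7, None, 35]
Compute height bottom-up (empty subtree = -1):
  height(7) = 1 + max(-1, -1) = 0
  height(1) = 1 + max(-1, 0) = 1
  height(35) = 1 + max(-1, -1) = 0
  height(30) = 1 + max(-1, 0) = 1
  height(11) = 1 + max(1, 1) = 2
  height(41) = 1 + max(-1, -1) = 0
  height(45) = 1 + max(0, -1) = 1
  height(39) = 1 + max(2, 1) = 3
  height(49) = 1 + max(3, -1) = 4
Height = 4


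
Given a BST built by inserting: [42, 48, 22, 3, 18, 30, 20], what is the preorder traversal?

Tree insertion order: [42, 48, 22, 3, 18, 30, 20]
Tree (level-order array): [42, 22, 48, 3, 30, None, None, None, 18, None, None, None, 20]
Preorder traversal: [42, 22, 3, 18, 20, 30, 48]


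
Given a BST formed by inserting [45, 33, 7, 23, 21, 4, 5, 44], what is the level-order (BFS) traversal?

Tree insertion order: [45, 33, 7, 23, 21, 4, 5, 44]
Tree (level-order array): [45, 33, None, 7, 44, 4, 23, None, None, None, 5, 21]
BFS from the root, enqueuing left then right child of each popped node:
  queue [45] -> pop 45, enqueue [33], visited so far: [45]
  queue [33] -> pop 33, enqueue [7, 44], visited so far: [45, 33]
  queue [7, 44] -> pop 7, enqueue [4, 23], visited so far: [45, 33, 7]
  queue [44, 4, 23] -> pop 44, enqueue [none], visited so far: [45, 33, 7, 44]
  queue [4, 23] -> pop 4, enqueue [5], visited so far: [45, 33, 7, 44, 4]
  queue [23, 5] -> pop 23, enqueue [21], visited so far: [45, 33, 7, 44, 4, 23]
  queue [5, 21] -> pop 5, enqueue [none], visited so far: [45, 33, 7, 44, 4, 23, 5]
  queue [21] -> pop 21, enqueue [none], visited so far: [45, 33, 7, 44, 4, 23, 5, 21]
Result: [45, 33, 7, 44, 4, 23, 5, 21]


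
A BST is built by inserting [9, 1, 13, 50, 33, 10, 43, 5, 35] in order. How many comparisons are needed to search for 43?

Search path for 43: 9 -> 13 -> 50 -> 33 -> 43
Found: True
Comparisons: 5


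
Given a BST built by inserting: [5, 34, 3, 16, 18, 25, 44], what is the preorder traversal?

Tree insertion order: [5, 34, 3, 16, 18, 25, 44]
Tree (level-order array): [5, 3, 34, None, None, 16, 44, None, 18, None, None, None, 25]
Preorder traversal: [5, 3, 34, 16, 18, 25, 44]


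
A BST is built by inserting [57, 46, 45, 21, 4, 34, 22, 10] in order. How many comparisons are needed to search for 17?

Search path for 17: 57 -> 46 -> 45 -> 21 -> 4 -> 10
Found: False
Comparisons: 6


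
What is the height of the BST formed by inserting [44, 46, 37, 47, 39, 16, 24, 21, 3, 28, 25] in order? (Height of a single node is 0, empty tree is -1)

Insertion order: [44, 46, 37, 47, 39, 16, 24, 21, 3, 28, 25]
Tree (level-order array): [44, 37, 46, 16, 39, None, 47, 3, 24, None, None, None, None, None, None, 21, 28, None, None, 25]
Compute height bottom-up (empty subtree = -1):
  height(3) = 1 + max(-1, -1) = 0
  height(21) = 1 + max(-1, -1) = 0
  height(25) = 1 + max(-1, -1) = 0
  height(28) = 1 + max(0, -1) = 1
  height(24) = 1 + max(0, 1) = 2
  height(16) = 1 + max(0, 2) = 3
  height(39) = 1 + max(-1, -1) = 0
  height(37) = 1 + max(3, 0) = 4
  height(47) = 1 + max(-1, -1) = 0
  height(46) = 1 + max(-1, 0) = 1
  height(44) = 1 + max(4, 1) = 5
Height = 5


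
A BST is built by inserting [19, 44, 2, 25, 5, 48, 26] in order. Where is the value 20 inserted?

Starting tree (level order): [19, 2, 44, None, 5, 25, 48, None, None, None, 26]
Insertion path: 19 -> 44 -> 25
Result: insert 20 as left child of 25
Final tree (level order): [19, 2, 44, None, 5, 25, 48, None, None, 20, 26]


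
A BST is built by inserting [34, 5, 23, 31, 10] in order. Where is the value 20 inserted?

Starting tree (level order): [34, 5, None, None, 23, 10, 31]
Insertion path: 34 -> 5 -> 23 -> 10
Result: insert 20 as right child of 10
Final tree (level order): [34, 5, None, None, 23, 10, 31, None, 20]


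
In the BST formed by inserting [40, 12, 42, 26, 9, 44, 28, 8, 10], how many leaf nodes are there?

Tree built from: [40, 12, 42, 26, 9, 44, 28, 8, 10]
Tree (level-order array): [40, 12, 42, 9, 26, None, 44, 8, 10, None, 28]
Rule: A leaf has 0 children.
Per-node child counts:
  node 40: 2 child(ren)
  node 12: 2 child(ren)
  node 9: 2 child(ren)
  node 8: 0 child(ren)
  node 10: 0 child(ren)
  node 26: 1 child(ren)
  node 28: 0 child(ren)
  node 42: 1 child(ren)
  node 44: 0 child(ren)
Matching nodes: [8, 10, 28, 44]
Count of leaf nodes: 4


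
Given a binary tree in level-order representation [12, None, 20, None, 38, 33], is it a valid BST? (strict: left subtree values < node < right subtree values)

Level-order array: [12, None, 20, None, 38, 33]
Validate using subtree bounds (lo, hi): at each node, require lo < value < hi,
then recurse left with hi=value and right with lo=value.
Preorder trace (stopping at first violation):
  at node 12 with bounds (-inf, +inf): OK
  at node 20 with bounds (12, +inf): OK
  at node 38 with bounds (20, +inf): OK
  at node 33 with bounds (20, 38): OK
No violation found at any node.
Result: Valid BST


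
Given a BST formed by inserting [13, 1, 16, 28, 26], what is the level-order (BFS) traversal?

Tree insertion order: [13, 1, 16, 28, 26]
Tree (level-order array): [13, 1, 16, None, None, None, 28, 26]
BFS from the root, enqueuing left then right child of each popped node:
  queue [13] -> pop 13, enqueue [1, 16], visited so far: [13]
  queue [1, 16] -> pop 1, enqueue [none], visited so far: [13, 1]
  queue [16] -> pop 16, enqueue [28], visited so far: [13, 1, 16]
  queue [28] -> pop 28, enqueue [26], visited so far: [13, 1, 16, 28]
  queue [26] -> pop 26, enqueue [none], visited so far: [13, 1, 16, 28, 26]
Result: [13, 1, 16, 28, 26]


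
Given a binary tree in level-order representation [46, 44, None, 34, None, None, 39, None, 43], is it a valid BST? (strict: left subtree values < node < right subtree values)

Level-order array: [46, 44, None, 34, None, None, 39, None, 43]
Validate using subtree bounds (lo, hi): at each node, require lo < value < hi,
then recurse left with hi=value and right with lo=value.
Preorder trace (stopping at first violation):
  at node 46 with bounds (-inf, +inf): OK
  at node 44 with bounds (-inf, 46): OK
  at node 34 with bounds (-inf, 44): OK
  at node 39 with bounds (34, 44): OK
  at node 43 with bounds (39, 44): OK
No violation found at any node.
Result: Valid BST


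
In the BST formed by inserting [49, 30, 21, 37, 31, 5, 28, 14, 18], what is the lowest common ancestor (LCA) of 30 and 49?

Tree insertion order: [49, 30, 21, 37, 31, 5, 28, 14, 18]
Tree (level-order array): [49, 30, None, 21, 37, 5, 28, 31, None, None, 14, None, None, None, None, None, 18]
In a BST, the LCA of p=30, q=49 is the first node v on the
root-to-leaf path with p <= v <= q (go left if both < v, right if both > v).
Walk from root:
  at 49: 30 <= 49 <= 49, this is the LCA
LCA = 49


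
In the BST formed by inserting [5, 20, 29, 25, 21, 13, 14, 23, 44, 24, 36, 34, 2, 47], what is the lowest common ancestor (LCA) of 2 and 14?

Tree insertion order: [5, 20, 29, 25, 21, 13, 14, 23, 44, 24, 36, 34, 2, 47]
Tree (level-order array): [5, 2, 20, None, None, 13, 29, None, 14, 25, 44, None, None, 21, None, 36, 47, None, 23, 34, None, None, None, None, 24]
In a BST, the LCA of p=2, q=14 is the first node v on the
root-to-leaf path with p <= v <= q (go left if both < v, right if both > v).
Walk from root:
  at 5: 2 <= 5 <= 14, this is the LCA
LCA = 5


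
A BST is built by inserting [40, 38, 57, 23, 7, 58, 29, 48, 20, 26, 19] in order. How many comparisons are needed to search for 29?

Search path for 29: 40 -> 38 -> 23 -> 29
Found: True
Comparisons: 4


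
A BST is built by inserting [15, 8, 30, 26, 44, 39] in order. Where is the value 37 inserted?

Starting tree (level order): [15, 8, 30, None, None, 26, 44, None, None, 39]
Insertion path: 15 -> 30 -> 44 -> 39
Result: insert 37 as left child of 39
Final tree (level order): [15, 8, 30, None, None, 26, 44, None, None, 39, None, 37]


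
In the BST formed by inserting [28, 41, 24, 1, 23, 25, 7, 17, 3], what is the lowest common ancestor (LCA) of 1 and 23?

Tree insertion order: [28, 41, 24, 1, 23, 25, 7, 17, 3]
Tree (level-order array): [28, 24, 41, 1, 25, None, None, None, 23, None, None, 7, None, 3, 17]
In a BST, the LCA of p=1, q=23 is the first node v on the
root-to-leaf path with p <= v <= q (go left if both < v, right if both > v).
Walk from root:
  at 28: both 1 and 23 < 28, go left
  at 24: both 1 and 23 < 24, go left
  at 1: 1 <= 1 <= 23, this is the LCA
LCA = 1


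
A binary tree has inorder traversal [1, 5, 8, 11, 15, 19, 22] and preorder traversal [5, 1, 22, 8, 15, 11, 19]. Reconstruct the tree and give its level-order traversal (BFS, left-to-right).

Inorder:  [1, 5, 8, 11, 15, 19, 22]
Preorder: [5, 1, 22, 8, 15, 11, 19]
Algorithm: preorder visits root first, so consume preorder in order;
for each root, split the current inorder slice at that value into
left-subtree inorder and right-subtree inorder, then recurse.
Recursive splits:
  root=5; inorder splits into left=[1], right=[8, 11, 15, 19, 22]
  root=1; inorder splits into left=[], right=[]
  root=22; inorder splits into left=[8, 11, 15, 19], right=[]
  root=8; inorder splits into left=[], right=[11, 15, 19]
  root=15; inorder splits into left=[11], right=[19]
  root=11; inorder splits into left=[], right=[]
  root=19; inorder splits into left=[], right=[]
Reconstructed level-order: [5, 1, 22, 8, 15, 11, 19]


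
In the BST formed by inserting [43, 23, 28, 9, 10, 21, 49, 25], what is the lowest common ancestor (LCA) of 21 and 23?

Tree insertion order: [43, 23, 28, 9, 10, 21, 49, 25]
Tree (level-order array): [43, 23, 49, 9, 28, None, None, None, 10, 25, None, None, 21]
In a BST, the LCA of p=21, q=23 is the first node v on the
root-to-leaf path with p <= v <= q (go left if both < v, right if both > v).
Walk from root:
  at 43: both 21 and 23 < 43, go left
  at 23: 21 <= 23 <= 23, this is the LCA
LCA = 23


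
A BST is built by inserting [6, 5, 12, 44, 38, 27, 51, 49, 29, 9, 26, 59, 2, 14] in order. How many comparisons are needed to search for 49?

Search path for 49: 6 -> 12 -> 44 -> 51 -> 49
Found: True
Comparisons: 5


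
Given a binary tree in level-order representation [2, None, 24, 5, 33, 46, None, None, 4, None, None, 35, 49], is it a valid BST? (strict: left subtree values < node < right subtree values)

Level-order array: [2, None, 24, 5, 33, 46, None, None, 4, None, None, 35, 49]
Validate using subtree bounds (lo, hi): at each node, require lo < value < hi,
then recurse left with hi=value and right with lo=value.
Preorder trace (stopping at first violation):
  at node 2 with bounds (-inf, +inf): OK
  at node 24 with bounds (2, +inf): OK
  at node 5 with bounds (2, 24): OK
  at node 46 with bounds (2, 5): VIOLATION
Node 46 violates its bound: not (2 < 46 < 5).
Result: Not a valid BST


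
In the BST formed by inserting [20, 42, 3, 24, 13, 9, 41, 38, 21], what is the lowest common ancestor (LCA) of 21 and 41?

Tree insertion order: [20, 42, 3, 24, 13, 9, 41, 38, 21]
Tree (level-order array): [20, 3, 42, None, 13, 24, None, 9, None, 21, 41, None, None, None, None, 38]
In a BST, the LCA of p=21, q=41 is the first node v on the
root-to-leaf path with p <= v <= q (go left if both < v, right if both > v).
Walk from root:
  at 20: both 21 and 41 > 20, go right
  at 42: both 21 and 41 < 42, go left
  at 24: 21 <= 24 <= 41, this is the LCA
LCA = 24


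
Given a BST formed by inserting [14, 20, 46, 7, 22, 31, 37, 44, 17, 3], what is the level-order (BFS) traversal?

Tree insertion order: [14, 20, 46, 7, 22, 31, 37, 44, 17, 3]
Tree (level-order array): [14, 7, 20, 3, None, 17, 46, None, None, None, None, 22, None, None, 31, None, 37, None, 44]
BFS from the root, enqueuing left then right child of each popped node:
  queue [14] -> pop 14, enqueue [7, 20], visited so far: [14]
  queue [7, 20] -> pop 7, enqueue [3], visited so far: [14, 7]
  queue [20, 3] -> pop 20, enqueue [17, 46], visited so far: [14, 7, 20]
  queue [3, 17, 46] -> pop 3, enqueue [none], visited so far: [14, 7, 20, 3]
  queue [17, 46] -> pop 17, enqueue [none], visited so far: [14, 7, 20, 3, 17]
  queue [46] -> pop 46, enqueue [22], visited so far: [14, 7, 20, 3, 17, 46]
  queue [22] -> pop 22, enqueue [31], visited so far: [14, 7, 20, 3, 17, 46, 22]
  queue [31] -> pop 31, enqueue [37], visited so far: [14, 7, 20, 3, 17, 46, 22, 31]
  queue [37] -> pop 37, enqueue [44], visited so far: [14, 7, 20, 3, 17, 46, 22, 31, 37]
  queue [44] -> pop 44, enqueue [none], visited so far: [14, 7, 20, 3, 17, 46, 22, 31, 37, 44]
Result: [14, 7, 20, 3, 17, 46, 22, 31, 37, 44]


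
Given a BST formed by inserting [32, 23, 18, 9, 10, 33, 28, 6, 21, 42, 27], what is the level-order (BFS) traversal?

Tree insertion order: [32, 23, 18, 9, 10, 33, 28, 6, 21, 42, 27]
Tree (level-order array): [32, 23, 33, 18, 28, None, 42, 9, 21, 27, None, None, None, 6, 10]
BFS from the root, enqueuing left then right child of each popped node:
  queue [32] -> pop 32, enqueue [23, 33], visited so far: [32]
  queue [23, 33] -> pop 23, enqueue [18, 28], visited so far: [32, 23]
  queue [33, 18, 28] -> pop 33, enqueue [42], visited so far: [32, 23, 33]
  queue [18, 28, 42] -> pop 18, enqueue [9, 21], visited so far: [32, 23, 33, 18]
  queue [28, 42, 9, 21] -> pop 28, enqueue [27], visited so far: [32, 23, 33, 18, 28]
  queue [42, 9, 21, 27] -> pop 42, enqueue [none], visited so far: [32, 23, 33, 18, 28, 42]
  queue [9, 21, 27] -> pop 9, enqueue [6, 10], visited so far: [32, 23, 33, 18, 28, 42, 9]
  queue [21, 27, 6, 10] -> pop 21, enqueue [none], visited so far: [32, 23, 33, 18, 28, 42, 9, 21]
  queue [27, 6, 10] -> pop 27, enqueue [none], visited so far: [32, 23, 33, 18, 28, 42, 9, 21, 27]
  queue [6, 10] -> pop 6, enqueue [none], visited so far: [32, 23, 33, 18, 28, 42, 9, 21, 27, 6]
  queue [10] -> pop 10, enqueue [none], visited so far: [32, 23, 33, 18, 28, 42, 9, 21, 27, 6, 10]
Result: [32, 23, 33, 18, 28, 42, 9, 21, 27, 6, 10]


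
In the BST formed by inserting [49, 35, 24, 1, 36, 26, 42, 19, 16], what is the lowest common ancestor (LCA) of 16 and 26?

Tree insertion order: [49, 35, 24, 1, 36, 26, 42, 19, 16]
Tree (level-order array): [49, 35, None, 24, 36, 1, 26, None, 42, None, 19, None, None, None, None, 16]
In a BST, the LCA of p=16, q=26 is the first node v on the
root-to-leaf path with p <= v <= q (go left if both < v, right if both > v).
Walk from root:
  at 49: both 16 and 26 < 49, go left
  at 35: both 16 and 26 < 35, go left
  at 24: 16 <= 24 <= 26, this is the LCA
LCA = 24


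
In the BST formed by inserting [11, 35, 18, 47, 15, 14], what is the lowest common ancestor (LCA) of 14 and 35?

Tree insertion order: [11, 35, 18, 47, 15, 14]
Tree (level-order array): [11, None, 35, 18, 47, 15, None, None, None, 14]
In a BST, the LCA of p=14, q=35 is the first node v on the
root-to-leaf path with p <= v <= q (go left if both < v, right if both > v).
Walk from root:
  at 11: both 14 and 35 > 11, go right
  at 35: 14 <= 35 <= 35, this is the LCA
LCA = 35


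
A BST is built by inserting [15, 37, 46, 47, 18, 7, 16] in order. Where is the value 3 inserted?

Starting tree (level order): [15, 7, 37, None, None, 18, 46, 16, None, None, 47]
Insertion path: 15 -> 7
Result: insert 3 as left child of 7
Final tree (level order): [15, 7, 37, 3, None, 18, 46, None, None, 16, None, None, 47]


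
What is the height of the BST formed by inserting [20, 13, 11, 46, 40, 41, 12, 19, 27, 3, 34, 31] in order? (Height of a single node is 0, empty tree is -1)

Insertion order: [20, 13, 11, 46, 40, 41, 12, 19, 27, 3, 34, 31]
Tree (level-order array): [20, 13, 46, 11, 19, 40, None, 3, 12, None, None, 27, 41, None, None, None, None, None, 34, None, None, 31]
Compute height bottom-up (empty subtree = -1):
  height(3) = 1 + max(-1, -1) = 0
  height(12) = 1 + max(-1, -1) = 0
  height(11) = 1 + max(0, 0) = 1
  height(19) = 1 + max(-1, -1) = 0
  height(13) = 1 + max(1, 0) = 2
  height(31) = 1 + max(-1, -1) = 0
  height(34) = 1 + max(0, -1) = 1
  height(27) = 1 + max(-1, 1) = 2
  height(41) = 1 + max(-1, -1) = 0
  height(40) = 1 + max(2, 0) = 3
  height(46) = 1 + max(3, -1) = 4
  height(20) = 1 + max(2, 4) = 5
Height = 5


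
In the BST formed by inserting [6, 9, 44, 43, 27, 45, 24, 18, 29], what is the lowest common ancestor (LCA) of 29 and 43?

Tree insertion order: [6, 9, 44, 43, 27, 45, 24, 18, 29]
Tree (level-order array): [6, None, 9, None, 44, 43, 45, 27, None, None, None, 24, 29, 18]
In a BST, the LCA of p=29, q=43 is the first node v on the
root-to-leaf path with p <= v <= q (go left if both < v, right if both > v).
Walk from root:
  at 6: both 29 and 43 > 6, go right
  at 9: both 29 and 43 > 9, go right
  at 44: both 29 and 43 < 44, go left
  at 43: 29 <= 43 <= 43, this is the LCA
LCA = 43


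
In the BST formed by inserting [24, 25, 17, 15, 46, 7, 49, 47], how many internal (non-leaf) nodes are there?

Tree built from: [24, 25, 17, 15, 46, 7, 49, 47]
Tree (level-order array): [24, 17, 25, 15, None, None, 46, 7, None, None, 49, None, None, 47]
Rule: An internal node has at least one child.
Per-node child counts:
  node 24: 2 child(ren)
  node 17: 1 child(ren)
  node 15: 1 child(ren)
  node 7: 0 child(ren)
  node 25: 1 child(ren)
  node 46: 1 child(ren)
  node 49: 1 child(ren)
  node 47: 0 child(ren)
Matching nodes: [24, 17, 15, 25, 46, 49]
Count of internal (non-leaf) nodes: 6


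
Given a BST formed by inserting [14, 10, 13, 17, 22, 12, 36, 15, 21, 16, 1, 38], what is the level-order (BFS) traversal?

Tree insertion order: [14, 10, 13, 17, 22, 12, 36, 15, 21, 16, 1, 38]
Tree (level-order array): [14, 10, 17, 1, 13, 15, 22, None, None, 12, None, None, 16, 21, 36, None, None, None, None, None, None, None, 38]
BFS from the root, enqueuing left then right child of each popped node:
  queue [14] -> pop 14, enqueue [10, 17], visited so far: [14]
  queue [10, 17] -> pop 10, enqueue [1, 13], visited so far: [14, 10]
  queue [17, 1, 13] -> pop 17, enqueue [15, 22], visited so far: [14, 10, 17]
  queue [1, 13, 15, 22] -> pop 1, enqueue [none], visited so far: [14, 10, 17, 1]
  queue [13, 15, 22] -> pop 13, enqueue [12], visited so far: [14, 10, 17, 1, 13]
  queue [15, 22, 12] -> pop 15, enqueue [16], visited so far: [14, 10, 17, 1, 13, 15]
  queue [22, 12, 16] -> pop 22, enqueue [21, 36], visited so far: [14, 10, 17, 1, 13, 15, 22]
  queue [12, 16, 21, 36] -> pop 12, enqueue [none], visited so far: [14, 10, 17, 1, 13, 15, 22, 12]
  queue [16, 21, 36] -> pop 16, enqueue [none], visited so far: [14, 10, 17, 1, 13, 15, 22, 12, 16]
  queue [21, 36] -> pop 21, enqueue [none], visited so far: [14, 10, 17, 1, 13, 15, 22, 12, 16, 21]
  queue [36] -> pop 36, enqueue [38], visited so far: [14, 10, 17, 1, 13, 15, 22, 12, 16, 21, 36]
  queue [38] -> pop 38, enqueue [none], visited so far: [14, 10, 17, 1, 13, 15, 22, 12, 16, 21, 36, 38]
Result: [14, 10, 17, 1, 13, 15, 22, 12, 16, 21, 36, 38]


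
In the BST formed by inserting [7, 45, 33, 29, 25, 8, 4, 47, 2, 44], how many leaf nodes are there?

Tree built from: [7, 45, 33, 29, 25, 8, 4, 47, 2, 44]
Tree (level-order array): [7, 4, 45, 2, None, 33, 47, None, None, 29, 44, None, None, 25, None, None, None, 8]
Rule: A leaf has 0 children.
Per-node child counts:
  node 7: 2 child(ren)
  node 4: 1 child(ren)
  node 2: 0 child(ren)
  node 45: 2 child(ren)
  node 33: 2 child(ren)
  node 29: 1 child(ren)
  node 25: 1 child(ren)
  node 8: 0 child(ren)
  node 44: 0 child(ren)
  node 47: 0 child(ren)
Matching nodes: [2, 8, 44, 47]
Count of leaf nodes: 4


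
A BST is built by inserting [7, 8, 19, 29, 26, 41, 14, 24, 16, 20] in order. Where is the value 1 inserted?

Starting tree (level order): [7, None, 8, None, 19, 14, 29, None, 16, 26, 41, None, None, 24, None, None, None, 20]
Insertion path: 7
Result: insert 1 as left child of 7
Final tree (level order): [7, 1, 8, None, None, None, 19, 14, 29, None, 16, 26, 41, None, None, 24, None, None, None, 20]


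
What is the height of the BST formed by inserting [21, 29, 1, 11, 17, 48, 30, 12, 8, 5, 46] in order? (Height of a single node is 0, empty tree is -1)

Insertion order: [21, 29, 1, 11, 17, 48, 30, 12, 8, 5, 46]
Tree (level-order array): [21, 1, 29, None, 11, None, 48, 8, 17, 30, None, 5, None, 12, None, None, 46]
Compute height bottom-up (empty subtree = -1):
  height(5) = 1 + max(-1, -1) = 0
  height(8) = 1 + max(0, -1) = 1
  height(12) = 1 + max(-1, -1) = 0
  height(17) = 1 + max(0, -1) = 1
  height(11) = 1 + max(1, 1) = 2
  height(1) = 1 + max(-1, 2) = 3
  height(46) = 1 + max(-1, -1) = 0
  height(30) = 1 + max(-1, 0) = 1
  height(48) = 1 + max(1, -1) = 2
  height(29) = 1 + max(-1, 2) = 3
  height(21) = 1 + max(3, 3) = 4
Height = 4


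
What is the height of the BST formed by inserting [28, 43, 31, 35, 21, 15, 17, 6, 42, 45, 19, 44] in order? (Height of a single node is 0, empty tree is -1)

Insertion order: [28, 43, 31, 35, 21, 15, 17, 6, 42, 45, 19, 44]
Tree (level-order array): [28, 21, 43, 15, None, 31, 45, 6, 17, None, 35, 44, None, None, None, None, 19, None, 42]
Compute height bottom-up (empty subtree = -1):
  height(6) = 1 + max(-1, -1) = 0
  height(19) = 1 + max(-1, -1) = 0
  height(17) = 1 + max(-1, 0) = 1
  height(15) = 1 + max(0, 1) = 2
  height(21) = 1 + max(2, -1) = 3
  height(42) = 1 + max(-1, -1) = 0
  height(35) = 1 + max(-1, 0) = 1
  height(31) = 1 + max(-1, 1) = 2
  height(44) = 1 + max(-1, -1) = 0
  height(45) = 1 + max(0, -1) = 1
  height(43) = 1 + max(2, 1) = 3
  height(28) = 1 + max(3, 3) = 4
Height = 4


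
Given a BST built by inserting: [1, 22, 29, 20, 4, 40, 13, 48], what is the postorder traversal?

Tree insertion order: [1, 22, 29, 20, 4, 40, 13, 48]
Tree (level-order array): [1, None, 22, 20, 29, 4, None, None, 40, None, 13, None, 48]
Postorder traversal: [13, 4, 20, 48, 40, 29, 22, 1]


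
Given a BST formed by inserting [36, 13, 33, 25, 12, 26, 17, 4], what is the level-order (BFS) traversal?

Tree insertion order: [36, 13, 33, 25, 12, 26, 17, 4]
Tree (level-order array): [36, 13, None, 12, 33, 4, None, 25, None, None, None, 17, 26]
BFS from the root, enqueuing left then right child of each popped node:
  queue [36] -> pop 36, enqueue [13], visited so far: [36]
  queue [13] -> pop 13, enqueue [12, 33], visited so far: [36, 13]
  queue [12, 33] -> pop 12, enqueue [4], visited so far: [36, 13, 12]
  queue [33, 4] -> pop 33, enqueue [25], visited so far: [36, 13, 12, 33]
  queue [4, 25] -> pop 4, enqueue [none], visited so far: [36, 13, 12, 33, 4]
  queue [25] -> pop 25, enqueue [17, 26], visited so far: [36, 13, 12, 33, 4, 25]
  queue [17, 26] -> pop 17, enqueue [none], visited so far: [36, 13, 12, 33, 4, 25, 17]
  queue [26] -> pop 26, enqueue [none], visited so far: [36, 13, 12, 33, 4, 25, 17, 26]
Result: [36, 13, 12, 33, 4, 25, 17, 26]


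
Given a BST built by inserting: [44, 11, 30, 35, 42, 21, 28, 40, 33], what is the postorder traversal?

Tree insertion order: [44, 11, 30, 35, 42, 21, 28, 40, 33]
Tree (level-order array): [44, 11, None, None, 30, 21, 35, None, 28, 33, 42, None, None, None, None, 40]
Postorder traversal: [28, 21, 33, 40, 42, 35, 30, 11, 44]


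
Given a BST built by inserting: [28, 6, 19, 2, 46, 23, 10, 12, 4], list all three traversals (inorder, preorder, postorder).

Tree insertion order: [28, 6, 19, 2, 46, 23, 10, 12, 4]
Tree (level-order array): [28, 6, 46, 2, 19, None, None, None, 4, 10, 23, None, None, None, 12]
Inorder (L, root, R): [2, 4, 6, 10, 12, 19, 23, 28, 46]
Preorder (root, L, R): [28, 6, 2, 4, 19, 10, 12, 23, 46]
Postorder (L, R, root): [4, 2, 12, 10, 23, 19, 6, 46, 28]


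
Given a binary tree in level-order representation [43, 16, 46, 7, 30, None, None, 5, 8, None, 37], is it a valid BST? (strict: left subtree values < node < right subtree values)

Level-order array: [43, 16, 46, 7, 30, None, None, 5, 8, None, 37]
Validate using subtree bounds (lo, hi): at each node, require lo < value < hi,
then recurse left with hi=value and right with lo=value.
Preorder trace (stopping at first violation):
  at node 43 with bounds (-inf, +inf): OK
  at node 16 with bounds (-inf, 43): OK
  at node 7 with bounds (-inf, 16): OK
  at node 5 with bounds (-inf, 7): OK
  at node 8 with bounds (7, 16): OK
  at node 30 with bounds (16, 43): OK
  at node 37 with bounds (30, 43): OK
  at node 46 with bounds (43, +inf): OK
No violation found at any node.
Result: Valid BST


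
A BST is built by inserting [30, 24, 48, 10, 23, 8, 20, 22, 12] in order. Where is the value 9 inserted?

Starting tree (level order): [30, 24, 48, 10, None, None, None, 8, 23, None, None, 20, None, 12, 22]
Insertion path: 30 -> 24 -> 10 -> 8
Result: insert 9 as right child of 8
Final tree (level order): [30, 24, 48, 10, None, None, None, 8, 23, None, 9, 20, None, None, None, 12, 22]


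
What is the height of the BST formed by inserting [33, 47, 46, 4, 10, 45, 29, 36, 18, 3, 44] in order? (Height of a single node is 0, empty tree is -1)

Insertion order: [33, 47, 46, 4, 10, 45, 29, 36, 18, 3, 44]
Tree (level-order array): [33, 4, 47, 3, 10, 46, None, None, None, None, 29, 45, None, 18, None, 36, None, None, None, None, 44]
Compute height bottom-up (empty subtree = -1):
  height(3) = 1 + max(-1, -1) = 0
  height(18) = 1 + max(-1, -1) = 0
  height(29) = 1 + max(0, -1) = 1
  height(10) = 1 + max(-1, 1) = 2
  height(4) = 1 + max(0, 2) = 3
  height(44) = 1 + max(-1, -1) = 0
  height(36) = 1 + max(-1, 0) = 1
  height(45) = 1 + max(1, -1) = 2
  height(46) = 1 + max(2, -1) = 3
  height(47) = 1 + max(3, -1) = 4
  height(33) = 1 + max(3, 4) = 5
Height = 5


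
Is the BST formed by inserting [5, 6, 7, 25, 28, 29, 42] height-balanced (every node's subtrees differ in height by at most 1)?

Tree (level-order array): [5, None, 6, None, 7, None, 25, None, 28, None, 29, None, 42]
Definition: a tree is height-balanced if, at every node, |h(left) - h(right)| <= 1 (empty subtree has height -1).
Bottom-up per-node check:
  node 42: h_left=-1, h_right=-1, diff=0 [OK], height=0
  node 29: h_left=-1, h_right=0, diff=1 [OK], height=1
  node 28: h_left=-1, h_right=1, diff=2 [FAIL (|-1-1|=2 > 1)], height=2
  node 25: h_left=-1, h_right=2, diff=3 [FAIL (|-1-2|=3 > 1)], height=3
  node 7: h_left=-1, h_right=3, diff=4 [FAIL (|-1-3|=4 > 1)], height=4
  node 6: h_left=-1, h_right=4, diff=5 [FAIL (|-1-4|=5 > 1)], height=5
  node 5: h_left=-1, h_right=5, diff=6 [FAIL (|-1-5|=6 > 1)], height=6
Node 28 violates the condition: |-1 - 1| = 2 > 1.
Result: Not balanced


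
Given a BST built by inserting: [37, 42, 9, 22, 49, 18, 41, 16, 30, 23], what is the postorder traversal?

Tree insertion order: [37, 42, 9, 22, 49, 18, 41, 16, 30, 23]
Tree (level-order array): [37, 9, 42, None, 22, 41, 49, 18, 30, None, None, None, None, 16, None, 23]
Postorder traversal: [16, 18, 23, 30, 22, 9, 41, 49, 42, 37]


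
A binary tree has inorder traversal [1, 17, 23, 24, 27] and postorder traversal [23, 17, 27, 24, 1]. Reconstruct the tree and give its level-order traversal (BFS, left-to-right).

Inorder:   [1, 17, 23, 24, 27]
Postorder: [23, 17, 27, 24, 1]
Algorithm: postorder visits root last, so walk postorder right-to-left;
each value is the root of the current inorder slice — split it at that
value, recurse on the right subtree first, then the left.
Recursive splits:
  root=1; inorder splits into left=[], right=[17, 23, 24, 27]
  root=24; inorder splits into left=[17, 23], right=[27]
  root=27; inorder splits into left=[], right=[]
  root=17; inorder splits into left=[], right=[23]
  root=23; inorder splits into left=[], right=[]
Reconstructed level-order: [1, 24, 17, 27, 23]


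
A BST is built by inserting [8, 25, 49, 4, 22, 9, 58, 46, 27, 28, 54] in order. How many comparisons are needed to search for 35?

Search path for 35: 8 -> 25 -> 49 -> 46 -> 27 -> 28
Found: False
Comparisons: 6


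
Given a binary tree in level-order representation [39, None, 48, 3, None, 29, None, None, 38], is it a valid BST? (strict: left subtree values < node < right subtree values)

Level-order array: [39, None, 48, 3, None, 29, None, None, 38]
Validate using subtree bounds (lo, hi): at each node, require lo < value < hi,
then recurse left with hi=value and right with lo=value.
Preorder trace (stopping at first violation):
  at node 39 with bounds (-inf, +inf): OK
  at node 48 with bounds (39, +inf): OK
  at node 3 with bounds (39, 48): VIOLATION
Node 3 violates its bound: not (39 < 3 < 48).
Result: Not a valid BST


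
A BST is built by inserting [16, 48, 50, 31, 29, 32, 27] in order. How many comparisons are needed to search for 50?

Search path for 50: 16 -> 48 -> 50
Found: True
Comparisons: 3


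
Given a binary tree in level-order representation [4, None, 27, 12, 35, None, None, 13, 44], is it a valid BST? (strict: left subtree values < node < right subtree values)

Level-order array: [4, None, 27, 12, 35, None, None, 13, 44]
Validate using subtree bounds (lo, hi): at each node, require lo < value < hi,
then recurse left with hi=value and right with lo=value.
Preorder trace (stopping at first violation):
  at node 4 with bounds (-inf, +inf): OK
  at node 27 with bounds (4, +inf): OK
  at node 12 with bounds (4, 27): OK
  at node 35 with bounds (27, +inf): OK
  at node 13 with bounds (27, 35): VIOLATION
Node 13 violates its bound: not (27 < 13 < 35).
Result: Not a valid BST


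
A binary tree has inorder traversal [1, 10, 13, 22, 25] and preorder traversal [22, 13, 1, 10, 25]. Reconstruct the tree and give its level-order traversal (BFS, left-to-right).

Inorder:  [1, 10, 13, 22, 25]
Preorder: [22, 13, 1, 10, 25]
Algorithm: preorder visits root first, so consume preorder in order;
for each root, split the current inorder slice at that value into
left-subtree inorder and right-subtree inorder, then recurse.
Recursive splits:
  root=22; inorder splits into left=[1, 10, 13], right=[25]
  root=13; inorder splits into left=[1, 10], right=[]
  root=1; inorder splits into left=[], right=[10]
  root=10; inorder splits into left=[], right=[]
  root=25; inorder splits into left=[], right=[]
Reconstructed level-order: [22, 13, 25, 1, 10]


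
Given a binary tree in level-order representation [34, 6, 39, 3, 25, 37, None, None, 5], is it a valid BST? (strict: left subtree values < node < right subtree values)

Level-order array: [34, 6, 39, 3, 25, 37, None, None, 5]
Validate using subtree bounds (lo, hi): at each node, require lo < value < hi,
then recurse left with hi=value and right with lo=value.
Preorder trace (stopping at first violation):
  at node 34 with bounds (-inf, +inf): OK
  at node 6 with bounds (-inf, 34): OK
  at node 3 with bounds (-inf, 6): OK
  at node 5 with bounds (3, 6): OK
  at node 25 with bounds (6, 34): OK
  at node 39 with bounds (34, +inf): OK
  at node 37 with bounds (34, 39): OK
No violation found at any node.
Result: Valid BST


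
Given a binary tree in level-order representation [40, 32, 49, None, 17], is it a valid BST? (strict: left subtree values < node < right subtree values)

Level-order array: [40, 32, 49, None, 17]
Validate using subtree bounds (lo, hi): at each node, require lo < value < hi,
then recurse left with hi=value and right with lo=value.
Preorder trace (stopping at first violation):
  at node 40 with bounds (-inf, +inf): OK
  at node 32 with bounds (-inf, 40): OK
  at node 17 with bounds (32, 40): VIOLATION
Node 17 violates its bound: not (32 < 17 < 40).
Result: Not a valid BST


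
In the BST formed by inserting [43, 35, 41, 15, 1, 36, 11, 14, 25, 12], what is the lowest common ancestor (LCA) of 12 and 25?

Tree insertion order: [43, 35, 41, 15, 1, 36, 11, 14, 25, 12]
Tree (level-order array): [43, 35, None, 15, 41, 1, 25, 36, None, None, 11, None, None, None, None, None, 14, 12]
In a BST, the LCA of p=12, q=25 is the first node v on the
root-to-leaf path with p <= v <= q (go left if both < v, right if both > v).
Walk from root:
  at 43: both 12 and 25 < 43, go left
  at 35: both 12 and 25 < 35, go left
  at 15: 12 <= 15 <= 25, this is the LCA
LCA = 15


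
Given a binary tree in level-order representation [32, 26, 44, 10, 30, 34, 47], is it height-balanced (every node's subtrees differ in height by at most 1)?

Tree (level-order array): [32, 26, 44, 10, 30, 34, 47]
Definition: a tree is height-balanced if, at every node, |h(left) - h(right)| <= 1 (empty subtree has height -1).
Bottom-up per-node check:
  node 10: h_left=-1, h_right=-1, diff=0 [OK], height=0
  node 30: h_left=-1, h_right=-1, diff=0 [OK], height=0
  node 26: h_left=0, h_right=0, diff=0 [OK], height=1
  node 34: h_left=-1, h_right=-1, diff=0 [OK], height=0
  node 47: h_left=-1, h_right=-1, diff=0 [OK], height=0
  node 44: h_left=0, h_right=0, diff=0 [OK], height=1
  node 32: h_left=1, h_right=1, diff=0 [OK], height=2
All nodes satisfy the balance condition.
Result: Balanced


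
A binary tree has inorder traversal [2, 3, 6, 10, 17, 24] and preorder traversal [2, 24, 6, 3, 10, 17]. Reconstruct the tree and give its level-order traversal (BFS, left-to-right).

Inorder:  [2, 3, 6, 10, 17, 24]
Preorder: [2, 24, 6, 3, 10, 17]
Algorithm: preorder visits root first, so consume preorder in order;
for each root, split the current inorder slice at that value into
left-subtree inorder and right-subtree inorder, then recurse.
Recursive splits:
  root=2; inorder splits into left=[], right=[3, 6, 10, 17, 24]
  root=24; inorder splits into left=[3, 6, 10, 17], right=[]
  root=6; inorder splits into left=[3], right=[10, 17]
  root=3; inorder splits into left=[], right=[]
  root=10; inorder splits into left=[], right=[17]
  root=17; inorder splits into left=[], right=[]
Reconstructed level-order: [2, 24, 6, 3, 10, 17]


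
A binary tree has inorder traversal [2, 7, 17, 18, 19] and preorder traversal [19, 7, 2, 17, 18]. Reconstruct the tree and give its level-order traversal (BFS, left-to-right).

Inorder:  [2, 7, 17, 18, 19]
Preorder: [19, 7, 2, 17, 18]
Algorithm: preorder visits root first, so consume preorder in order;
for each root, split the current inorder slice at that value into
left-subtree inorder and right-subtree inorder, then recurse.
Recursive splits:
  root=19; inorder splits into left=[2, 7, 17, 18], right=[]
  root=7; inorder splits into left=[2], right=[17, 18]
  root=2; inorder splits into left=[], right=[]
  root=17; inorder splits into left=[], right=[18]
  root=18; inorder splits into left=[], right=[]
Reconstructed level-order: [19, 7, 2, 17, 18]


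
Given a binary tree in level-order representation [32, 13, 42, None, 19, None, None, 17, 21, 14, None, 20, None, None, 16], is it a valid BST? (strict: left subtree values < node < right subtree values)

Level-order array: [32, 13, 42, None, 19, None, None, 17, 21, 14, None, 20, None, None, 16]
Validate using subtree bounds (lo, hi): at each node, require lo < value < hi,
then recurse left with hi=value and right with lo=value.
Preorder trace (stopping at first violation):
  at node 32 with bounds (-inf, +inf): OK
  at node 13 with bounds (-inf, 32): OK
  at node 19 with bounds (13, 32): OK
  at node 17 with bounds (13, 19): OK
  at node 14 with bounds (13, 17): OK
  at node 16 with bounds (14, 17): OK
  at node 21 with bounds (19, 32): OK
  at node 20 with bounds (19, 21): OK
  at node 42 with bounds (32, +inf): OK
No violation found at any node.
Result: Valid BST


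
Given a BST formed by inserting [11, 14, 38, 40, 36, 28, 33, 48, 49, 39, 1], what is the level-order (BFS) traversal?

Tree insertion order: [11, 14, 38, 40, 36, 28, 33, 48, 49, 39, 1]
Tree (level-order array): [11, 1, 14, None, None, None, 38, 36, 40, 28, None, 39, 48, None, 33, None, None, None, 49]
BFS from the root, enqueuing left then right child of each popped node:
  queue [11] -> pop 11, enqueue [1, 14], visited so far: [11]
  queue [1, 14] -> pop 1, enqueue [none], visited so far: [11, 1]
  queue [14] -> pop 14, enqueue [38], visited so far: [11, 1, 14]
  queue [38] -> pop 38, enqueue [36, 40], visited so far: [11, 1, 14, 38]
  queue [36, 40] -> pop 36, enqueue [28], visited so far: [11, 1, 14, 38, 36]
  queue [40, 28] -> pop 40, enqueue [39, 48], visited so far: [11, 1, 14, 38, 36, 40]
  queue [28, 39, 48] -> pop 28, enqueue [33], visited so far: [11, 1, 14, 38, 36, 40, 28]
  queue [39, 48, 33] -> pop 39, enqueue [none], visited so far: [11, 1, 14, 38, 36, 40, 28, 39]
  queue [48, 33] -> pop 48, enqueue [49], visited so far: [11, 1, 14, 38, 36, 40, 28, 39, 48]
  queue [33, 49] -> pop 33, enqueue [none], visited so far: [11, 1, 14, 38, 36, 40, 28, 39, 48, 33]
  queue [49] -> pop 49, enqueue [none], visited so far: [11, 1, 14, 38, 36, 40, 28, 39, 48, 33, 49]
Result: [11, 1, 14, 38, 36, 40, 28, 39, 48, 33, 49]


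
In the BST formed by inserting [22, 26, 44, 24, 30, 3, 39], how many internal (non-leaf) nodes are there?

Tree built from: [22, 26, 44, 24, 30, 3, 39]
Tree (level-order array): [22, 3, 26, None, None, 24, 44, None, None, 30, None, None, 39]
Rule: An internal node has at least one child.
Per-node child counts:
  node 22: 2 child(ren)
  node 3: 0 child(ren)
  node 26: 2 child(ren)
  node 24: 0 child(ren)
  node 44: 1 child(ren)
  node 30: 1 child(ren)
  node 39: 0 child(ren)
Matching nodes: [22, 26, 44, 30]
Count of internal (non-leaf) nodes: 4


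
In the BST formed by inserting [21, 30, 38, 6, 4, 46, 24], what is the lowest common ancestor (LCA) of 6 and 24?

Tree insertion order: [21, 30, 38, 6, 4, 46, 24]
Tree (level-order array): [21, 6, 30, 4, None, 24, 38, None, None, None, None, None, 46]
In a BST, the LCA of p=6, q=24 is the first node v on the
root-to-leaf path with p <= v <= q (go left if both < v, right if both > v).
Walk from root:
  at 21: 6 <= 21 <= 24, this is the LCA
LCA = 21


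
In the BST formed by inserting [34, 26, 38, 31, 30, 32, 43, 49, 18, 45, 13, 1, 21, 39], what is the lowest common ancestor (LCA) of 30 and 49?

Tree insertion order: [34, 26, 38, 31, 30, 32, 43, 49, 18, 45, 13, 1, 21, 39]
Tree (level-order array): [34, 26, 38, 18, 31, None, 43, 13, 21, 30, 32, 39, 49, 1, None, None, None, None, None, None, None, None, None, 45]
In a BST, the LCA of p=30, q=49 is the first node v on the
root-to-leaf path with p <= v <= q (go left if both < v, right if both > v).
Walk from root:
  at 34: 30 <= 34 <= 49, this is the LCA
LCA = 34


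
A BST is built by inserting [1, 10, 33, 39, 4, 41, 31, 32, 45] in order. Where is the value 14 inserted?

Starting tree (level order): [1, None, 10, 4, 33, None, None, 31, 39, None, 32, None, 41, None, None, None, 45]
Insertion path: 1 -> 10 -> 33 -> 31
Result: insert 14 as left child of 31
Final tree (level order): [1, None, 10, 4, 33, None, None, 31, 39, 14, 32, None, 41, None, None, None, None, None, 45]


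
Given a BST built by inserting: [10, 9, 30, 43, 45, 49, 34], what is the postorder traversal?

Tree insertion order: [10, 9, 30, 43, 45, 49, 34]
Tree (level-order array): [10, 9, 30, None, None, None, 43, 34, 45, None, None, None, 49]
Postorder traversal: [9, 34, 49, 45, 43, 30, 10]


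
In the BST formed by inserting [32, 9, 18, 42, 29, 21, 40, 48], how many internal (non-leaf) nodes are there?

Tree built from: [32, 9, 18, 42, 29, 21, 40, 48]
Tree (level-order array): [32, 9, 42, None, 18, 40, 48, None, 29, None, None, None, None, 21]
Rule: An internal node has at least one child.
Per-node child counts:
  node 32: 2 child(ren)
  node 9: 1 child(ren)
  node 18: 1 child(ren)
  node 29: 1 child(ren)
  node 21: 0 child(ren)
  node 42: 2 child(ren)
  node 40: 0 child(ren)
  node 48: 0 child(ren)
Matching nodes: [32, 9, 18, 29, 42]
Count of internal (non-leaf) nodes: 5
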